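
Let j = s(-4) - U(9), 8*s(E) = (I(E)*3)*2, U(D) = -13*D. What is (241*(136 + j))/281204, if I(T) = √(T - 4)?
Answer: 5543/25564 + 723*I*√2/562408 ≈ 0.21683 + 0.001818*I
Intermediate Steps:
I(T) = √(-4 + T)
s(E) = 3*√(-4 + E)/4 (s(E) = ((√(-4 + E)*3)*2)/8 = ((3*√(-4 + E))*2)/8 = (6*√(-4 + E))/8 = 3*√(-4 + E)/4)
j = 117 + 3*I*√2/2 (j = 3*√(-4 - 4)/4 - (-13)*9 = 3*√(-8)/4 - 1*(-117) = 3*(2*I*√2)/4 + 117 = 3*I*√2/2 + 117 = 117 + 3*I*√2/2 ≈ 117.0 + 2.1213*I)
(241*(136 + j))/281204 = (241*(136 + (117 + 3*I*√2/2)))/281204 = (241*(253 + 3*I*√2/2))*(1/281204) = (60973 + 723*I*√2/2)*(1/281204) = 5543/25564 + 723*I*√2/562408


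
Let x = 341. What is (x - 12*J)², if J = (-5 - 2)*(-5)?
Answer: 6241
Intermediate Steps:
J = 35 (J = -7*(-5) = 35)
(x - 12*J)² = (341 - 12*35)² = (341 - 420)² = (-79)² = 6241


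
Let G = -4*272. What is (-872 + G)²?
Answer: 3841600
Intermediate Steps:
G = -1088
(-872 + G)² = (-872 - 1088)² = (-1960)² = 3841600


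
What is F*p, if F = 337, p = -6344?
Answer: -2137928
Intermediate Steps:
F*p = 337*(-6344) = -2137928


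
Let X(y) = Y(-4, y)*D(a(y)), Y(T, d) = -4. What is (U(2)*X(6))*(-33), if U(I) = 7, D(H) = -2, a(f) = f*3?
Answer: -1848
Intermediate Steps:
a(f) = 3*f
X(y) = 8 (X(y) = -4*(-2) = 8)
(U(2)*X(6))*(-33) = (7*8)*(-33) = 56*(-33) = -1848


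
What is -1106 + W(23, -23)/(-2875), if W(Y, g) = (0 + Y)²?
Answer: -138273/125 ≈ -1106.2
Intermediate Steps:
W(Y, g) = Y²
-1106 + W(23, -23)/(-2875) = -1106 + 23²/(-2875) = -1106 + 529*(-1/2875) = -1106 - 23/125 = -138273/125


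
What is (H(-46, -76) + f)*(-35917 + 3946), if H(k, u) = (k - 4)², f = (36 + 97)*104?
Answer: -522150372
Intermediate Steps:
f = 13832 (f = 133*104 = 13832)
H(k, u) = (-4 + k)²
(H(-46, -76) + f)*(-35917 + 3946) = ((-4 - 46)² + 13832)*(-35917 + 3946) = ((-50)² + 13832)*(-31971) = (2500 + 13832)*(-31971) = 16332*(-31971) = -522150372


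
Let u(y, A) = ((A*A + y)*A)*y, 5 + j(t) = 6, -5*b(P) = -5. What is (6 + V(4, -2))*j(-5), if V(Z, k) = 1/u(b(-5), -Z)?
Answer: 407/68 ≈ 5.9853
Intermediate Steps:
b(P) = 1 (b(P) = -⅕*(-5) = 1)
j(t) = 1 (j(t) = -5 + 6 = 1)
u(y, A) = A*y*(y + A²) (u(y, A) = ((A² + y)*A)*y = ((y + A²)*A)*y = (A*(y + A²))*y = A*y*(y + A²))
V(Z, k) = -1/(Z*(1 + Z²)) (V(Z, k) = 1/(-Z*1*(1 + (-Z)²)) = 1/(-Z*1*(1 + Z²)) = 1/(-Z*(1 + Z²)) = 1*(-1/(Z*(1 + Z²))) = -1/(Z*(1 + Z²)))
(6 + V(4, -2))*j(-5) = (6 - 1/(4 + 4³))*1 = (6 - 1/(4 + 64))*1 = (6 - 1/68)*1 = (407/68)*1 = 407/68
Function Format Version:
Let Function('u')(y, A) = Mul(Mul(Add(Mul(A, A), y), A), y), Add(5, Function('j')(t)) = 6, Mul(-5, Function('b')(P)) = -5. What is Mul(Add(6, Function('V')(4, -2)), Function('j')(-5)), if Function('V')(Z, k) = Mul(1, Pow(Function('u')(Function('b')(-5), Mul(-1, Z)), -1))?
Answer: Rational(407, 68) ≈ 5.9853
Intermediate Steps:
Function('b')(P) = 1 (Function('b')(P) = Mul(Rational(-1, 5), -5) = 1)
Function('j')(t) = 1 (Function('j')(t) = Add(-5, 6) = 1)
Function('u')(y, A) = Mul(A, y, Add(y, Pow(A, 2))) (Function('u')(y, A) = Mul(Mul(Add(Pow(A, 2), y), A), y) = Mul(Mul(Add(y, Pow(A, 2)), A), y) = Mul(Mul(A, Add(y, Pow(A, 2))), y) = Mul(A, y, Add(y, Pow(A, 2))))
Function('V')(Z, k) = Mul(-1, Pow(Z, -1), Pow(Add(1, Pow(Z, 2)), -1)) (Function('V')(Z, k) = Mul(1, Pow(Mul(Mul(-1, Z), 1, Add(1, Pow(Mul(-1, Z), 2))), -1)) = Mul(1, Pow(Mul(Mul(-1, Z), 1, Add(1, Pow(Z, 2))), -1)) = Mul(1, Pow(Mul(-1, Z, Add(1, Pow(Z, 2))), -1)) = Mul(1, Mul(-1, Pow(Z, -1), Pow(Add(1, Pow(Z, 2)), -1))) = Mul(-1, Pow(Z, -1), Pow(Add(1, Pow(Z, 2)), -1)))
Mul(Add(6, Function('V')(4, -2)), Function('j')(-5)) = Mul(Add(6, Mul(-1, Pow(Add(4, Pow(4, 3)), -1))), 1) = Mul(Add(6, Mul(-1, Pow(Add(4, 64), -1))), 1) = Mul(Add(6, Mul(-1, Pow(68, -1))), 1) = Mul(Add(6, Mul(-1, Rational(1, 68))), 1) = Mul(Add(6, Rational(-1, 68)), 1) = Mul(Rational(407, 68), 1) = Rational(407, 68)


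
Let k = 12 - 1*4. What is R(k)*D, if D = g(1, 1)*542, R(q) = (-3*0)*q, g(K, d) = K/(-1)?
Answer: 0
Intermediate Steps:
k = 8 (k = 12 - 4 = 8)
g(K, d) = -K (g(K, d) = K*(-1) = -K)
R(q) = 0 (R(q) = 0*q = 0)
D = -542 (D = -1*1*542 = -1*542 = -542)
R(k)*D = 0*(-542) = 0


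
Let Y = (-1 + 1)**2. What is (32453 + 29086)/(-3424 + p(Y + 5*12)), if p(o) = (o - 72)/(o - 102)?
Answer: -430773/23966 ≈ -17.974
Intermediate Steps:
Y = 0 (Y = 0**2 = 0)
p(o) = (-72 + o)/(-102 + o)
(32453 + 29086)/(-3424 + p(Y + 5*12)) = (32453 + 29086)/(-3424 + (-72 + (0 + 5*12))/(-102 + (0 + 5*12))) = 61539/(-3424 + (-72 + (0 + 60))/(-102 + (0 + 60))) = 61539/(-3424 + (-72 + 60)/(-102 + 60)) = 61539/(-3424 - 12/(-42)) = 61539/(-3424 - 1/42*(-12)) = 61539/(-3424 + 2/7) = 61539/(-23966/7) = 61539*(-7/23966) = -430773/23966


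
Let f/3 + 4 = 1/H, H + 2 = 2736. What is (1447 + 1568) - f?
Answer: 8275815/2734 ≈ 3027.0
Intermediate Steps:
H = 2734 (H = -2 + 2736 = 2734)
f = -32805/2734 (f = -12 + 3/2734 = -32805/2734 ≈ -11.999)
(1447 + 1568) - f = (1447 + 1568) - 1*(-32805/2734) = 3015 + 32805/2734 = 8275815/2734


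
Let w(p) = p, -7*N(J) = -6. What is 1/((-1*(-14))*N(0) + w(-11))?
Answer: 1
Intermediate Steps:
N(J) = 6/7 (N(J) = -1/7*(-6) = 6/7)
1/((-1*(-14))*N(0) + w(-11)) = 1/(-1*(-14)*(6/7) - 11) = 1/(14*(6/7) - 11) = 1/(12 - 11) = 1/1 = 1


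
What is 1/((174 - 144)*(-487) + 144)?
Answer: -1/14466 ≈ -6.9128e-5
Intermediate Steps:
1/((174 - 144)*(-487) + 144) = 1/(30*(-487) + 144) = 1/(-14610 + 144) = 1/(-14466) = -1/14466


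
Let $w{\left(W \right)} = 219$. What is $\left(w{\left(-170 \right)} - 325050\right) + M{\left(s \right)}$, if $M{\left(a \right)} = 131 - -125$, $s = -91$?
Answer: $-324575$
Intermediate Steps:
$M{\left(a \right)} = 256$ ($M{\left(a \right)} = 131 + 125 = 256$)
$\left(w{\left(-170 \right)} - 325050\right) + M{\left(s \right)} = \left(219 - 325050\right) + 256 = -324831 + 256 = -324575$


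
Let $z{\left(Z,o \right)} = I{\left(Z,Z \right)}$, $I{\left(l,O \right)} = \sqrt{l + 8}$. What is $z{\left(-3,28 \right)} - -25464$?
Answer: $25464 + \sqrt{5} \approx 25466.0$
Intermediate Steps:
$I{\left(l,O \right)} = \sqrt{8 + l}$
$z{\left(Z,o \right)} = \sqrt{8 + Z}$
$z{\left(-3,28 \right)} - -25464 = \sqrt{8 - 3} - -25464 = \sqrt{5} + 25464 = 25464 + \sqrt{5}$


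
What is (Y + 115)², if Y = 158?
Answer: 74529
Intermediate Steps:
(Y + 115)² = (158 + 115)² = 273² = 74529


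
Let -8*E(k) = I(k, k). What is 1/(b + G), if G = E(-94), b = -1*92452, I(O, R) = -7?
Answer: -8/739609 ≈ -1.0817e-5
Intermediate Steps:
E(k) = 7/8 (E(k) = -1/8*(-7) = 7/8)
b = -92452
G = 7/8 ≈ 0.87500
1/(b + G) = 1/(-92452 + 7/8) = 1/(-739609/8) = -8/739609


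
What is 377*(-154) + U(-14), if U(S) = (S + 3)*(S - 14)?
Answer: -57750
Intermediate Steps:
U(S) = (-14 + S)*(3 + S) (U(S) = (3 + S)*(-14 + S) = (-14 + S)*(3 + S))
377*(-154) + U(-14) = 377*(-154) + (-42 + (-14)² - 11*(-14)) = -58058 + (-42 + 196 + 154) = -58058 + 308 = -57750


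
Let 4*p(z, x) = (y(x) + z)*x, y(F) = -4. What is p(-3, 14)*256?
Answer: -6272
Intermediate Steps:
p(z, x) = x*(-4 + z)/4 (p(z, x) = ((-4 + z)*x)/4 = (x*(-4 + z))/4 = x*(-4 + z)/4)
p(-3, 14)*256 = ((1/4)*14*(-4 - 3))*256 = ((1/4)*14*(-7))*256 = -49/2*256 = -6272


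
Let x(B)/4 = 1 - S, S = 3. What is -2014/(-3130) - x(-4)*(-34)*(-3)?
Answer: 1278047/1565 ≈ 816.64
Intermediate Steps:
x(B) = -8 (x(B) = 4*(1 - 1*3) = 4*(1 - 3) = 4*(-2) = -8)
-2014/(-3130) - x(-4)*(-34)*(-3) = -2014/(-3130) - (-8*(-34))*(-3) = -2014*(-1/3130) - 272*(-3) = 1007/1565 - 1*(-816) = 1007/1565 + 816 = 1278047/1565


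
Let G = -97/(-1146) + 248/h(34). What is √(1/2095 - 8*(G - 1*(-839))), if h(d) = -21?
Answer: I*√467318847195343605/8403045 ≈ 81.352*I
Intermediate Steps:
G = -94057/8022 (G = -97/(-1146) + 248/(-21) = -97*(-1/1146) + 248*(-1/21) = 97/1146 - 248/21 = -94057/8022 ≈ -11.725)
√(1/2095 - 8*(G - 1*(-839))) = √(1/2095 - 8*(-94057/8022 - 1*(-839))) = √(1/2095 - 8*(-94057/8022 + 839)) = √(1/2095 - 8*6636401/8022) = √(1/2095 - 26545604/4011) = √(-55613036369/8403045) = I*√467318847195343605/8403045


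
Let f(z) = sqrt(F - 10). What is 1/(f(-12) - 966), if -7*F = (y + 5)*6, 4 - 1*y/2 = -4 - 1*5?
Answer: -3381/3266174 - 4*I*sqrt(7)/1633087 ≈ -0.0010352 - 6.4804e-6*I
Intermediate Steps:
y = 26 (y = 8 - 2*(-4 - 1*5) = 8 - 2*(-4 - 5) = 8 - 2*(-9) = 8 + 18 = 26)
F = -186/7 (F = -(26 + 5)*6/7 = -31*6/7 = -1/7*186 = -186/7 ≈ -26.571)
f(z) = 16*I*sqrt(7)/7 (f(z) = sqrt(-186/7 - 10) = sqrt(-256/7) = 16*I*sqrt(7)/7)
1/(f(-12) - 966) = 1/(16*I*sqrt(7)/7 - 966) = 1/(-966 + 16*I*sqrt(7)/7)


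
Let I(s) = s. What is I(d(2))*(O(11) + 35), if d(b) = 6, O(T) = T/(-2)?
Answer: 177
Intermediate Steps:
O(T) = -T/2 (O(T) = T*(-½) = -T/2)
I(d(2))*(O(11) + 35) = 6*(-½*11 + 35) = 6*(-11/2 + 35) = 6*(59/2) = 177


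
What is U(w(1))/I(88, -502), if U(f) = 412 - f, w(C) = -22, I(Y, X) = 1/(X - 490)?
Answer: -430528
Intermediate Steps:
I(Y, X) = 1/(-490 + X)
U(w(1))/I(88, -502) = (412 - 1*(-22))/(1/(-490 - 502)) = (412 + 22)/(1/(-992)) = 434/(-1/992) = 434*(-992) = -430528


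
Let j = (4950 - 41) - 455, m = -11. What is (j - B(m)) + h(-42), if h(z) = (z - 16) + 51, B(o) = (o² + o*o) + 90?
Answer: 4115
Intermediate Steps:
B(o) = 90 + 2*o² (B(o) = (o² + o²) + 90 = 2*o² + 90 = 90 + 2*o²)
h(z) = 35 + z (h(z) = (-16 + z) + 51 = 35 + z)
j = 4454 (j = 4909 - 455 = 4454)
(j - B(m)) + h(-42) = (4454 - (90 + 2*(-11)²)) + (35 - 42) = (4454 - (90 + 2*121)) - 7 = (4454 - (90 + 242)) - 7 = (4454 - 1*332) - 7 = (4454 - 332) - 7 = 4122 - 7 = 4115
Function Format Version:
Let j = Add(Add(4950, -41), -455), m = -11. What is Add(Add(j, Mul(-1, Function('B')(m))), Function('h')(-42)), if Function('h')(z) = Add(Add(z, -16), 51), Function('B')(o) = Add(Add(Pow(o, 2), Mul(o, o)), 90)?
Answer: 4115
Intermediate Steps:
Function('B')(o) = Add(90, Mul(2, Pow(o, 2))) (Function('B')(o) = Add(Add(Pow(o, 2), Pow(o, 2)), 90) = Add(Mul(2, Pow(o, 2)), 90) = Add(90, Mul(2, Pow(o, 2))))
Function('h')(z) = Add(35, z) (Function('h')(z) = Add(Add(-16, z), 51) = Add(35, z))
j = 4454 (j = Add(4909, -455) = 4454)
Add(Add(j, Mul(-1, Function('B')(m))), Function('h')(-42)) = Add(Add(4454, Mul(-1, Add(90, Mul(2, Pow(-11, 2))))), Add(35, -42)) = Add(Add(4454, Mul(-1, Add(90, Mul(2, 121)))), -7) = Add(Add(4454, Mul(-1, Add(90, 242))), -7) = Add(Add(4454, Mul(-1, 332)), -7) = Add(Add(4454, -332), -7) = Add(4122, -7) = 4115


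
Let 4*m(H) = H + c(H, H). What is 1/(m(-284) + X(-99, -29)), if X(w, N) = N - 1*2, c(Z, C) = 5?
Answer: -4/403 ≈ -0.0099256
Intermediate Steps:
X(w, N) = -2 + N (X(w, N) = N - 2 = -2 + N)
m(H) = 5/4 + H/4 (m(H) = (H + 5)/4 = (5 + H)/4 = 5/4 + H/4)
1/(m(-284) + X(-99, -29)) = 1/((5/4 + (¼)*(-284)) + (-2 - 29)) = 1/((5/4 - 71) - 31) = 1/(-279/4 - 31) = 1/(-403/4) = -4/403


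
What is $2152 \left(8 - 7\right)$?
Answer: $2152$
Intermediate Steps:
$2152 \left(8 - 7\right) = 2152 \cdot 1 = 2152$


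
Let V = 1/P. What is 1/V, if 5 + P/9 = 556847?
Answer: 5011578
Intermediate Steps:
P = 5011578 (P = -45 + 9*556847 = -45 + 5011623 = 5011578)
V = 1/5011578 ≈ 1.9954e-7
1/V = 1/(1/5011578) = 5011578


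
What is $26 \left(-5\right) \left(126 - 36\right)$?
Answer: $-11700$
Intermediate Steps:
$26 \left(-5\right) \left(126 - 36\right) = \left(-130\right) 90 = -11700$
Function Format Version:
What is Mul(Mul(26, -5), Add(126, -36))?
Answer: -11700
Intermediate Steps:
Mul(Mul(26, -5), Add(126, -36)) = Mul(-130, 90) = -11700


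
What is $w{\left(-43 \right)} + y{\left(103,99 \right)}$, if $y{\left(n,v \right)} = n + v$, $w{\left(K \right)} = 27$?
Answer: $229$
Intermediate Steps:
$w{\left(-43 \right)} + y{\left(103,99 \right)} = 27 + \left(103 + 99\right) = 27 + 202 = 229$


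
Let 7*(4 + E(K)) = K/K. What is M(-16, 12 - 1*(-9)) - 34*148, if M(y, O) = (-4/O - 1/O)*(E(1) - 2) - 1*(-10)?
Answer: -738029/147 ≈ -5020.6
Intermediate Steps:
E(K) = -27/7 (E(K) = -4 + (K/K)/7 = -4 + (⅐)*1 = -4 + ⅐ = -27/7)
M(y, O) = 10 + 205/(7*O) (M(y, O) = (-4/O - 1/O)*(-27/7 - 2) - 1*(-10) = -5/O*(-41/7) + 10 = 205/(7*O) + 10 = 10 + 205/(7*O))
M(-16, 12 - 1*(-9)) - 34*148 = (10 + 205/(7*(12 - 1*(-9)))) - 34*148 = (10 + 205/(7*(12 + 9))) - 5032 = (10 + (205/7)/21) - 5032 = (10 + (205/7)*(1/21)) - 5032 = (10 + 205/147) - 5032 = 1675/147 - 5032 = -738029/147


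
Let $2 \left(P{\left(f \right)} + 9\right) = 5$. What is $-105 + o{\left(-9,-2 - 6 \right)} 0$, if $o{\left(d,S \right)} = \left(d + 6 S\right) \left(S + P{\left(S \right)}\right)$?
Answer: $-105$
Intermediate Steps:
$P{\left(f \right)} = - \frac{13}{2}$ ($P{\left(f \right)} = -9 + \frac{1}{2} \cdot 5 = -9 + \frac{5}{2} = - \frac{13}{2}$)
$o{\left(d,S \right)} = \left(- \frac{13}{2} + S\right) \left(d + 6 S\right)$ ($o{\left(d,S \right)} = \left(d + 6 S\right) \left(S - \frac{13}{2}\right) = \left(d + 6 S\right) \left(- \frac{13}{2} + S\right) = \left(- \frac{13}{2} + S\right) \left(d + 6 S\right)$)
$-105 + o{\left(-9,-2 - 6 \right)} 0 = -105 + \left(- 39 \left(-2 - 6\right) + 6 \left(-2 - 6\right)^{2} - - \frac{117}{2} + \left(-2 - 6\right) \left(-9\right)\right) 0 = -105 + \left(- 39 \left(-2 - 6\right) + 6 \left(-2 - 6\right)^{2} + \frac{117}{2} + \left(-2 - 6\right) \left(-9\right)\right) 0 = -105 + \left(\left(-39\right) \left(-8\right) + 6 \left(-8\right)^{2} + \frac{117}{2} - -72\right) 0 = -105 + \left(312 + 6 \cdot 64 + \frac{117}{2} + 72\right) 0 = -105 + \left(312 + 384 + \frac{117}{2} + 72\right) 0 = -105 + \frac{1653}{2} \cdot 0 = -105 + 0 = -105$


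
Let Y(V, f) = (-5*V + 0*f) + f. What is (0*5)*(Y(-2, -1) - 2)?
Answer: 0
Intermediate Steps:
Y(V, f) = f - 5*V (Y(V, f) = (-5*V + 0) + f = -5*V + f = f - 5*V)
(0*5)*(Y(-2, -1) - 2) = (0*5)*((-1 - 5*(-2)) - 2) = 0*((-1 + 10) - 2) = 0*(9 - 2) = 0*7 = 0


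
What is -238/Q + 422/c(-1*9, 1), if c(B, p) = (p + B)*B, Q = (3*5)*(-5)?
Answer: 8131/900 ≈ 9.0344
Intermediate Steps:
Q = -75 (Q = 15*(-5) = -75)
c(B, p) = B*(B + p) (c(B, p) = (B + p)*B = B*(B + p))
-238/Q + 422/c(-1*9, 1) = -238/(-75) + 422/(((-1*9)*(-1*9 + 1))) = -238*(-1/75) + 422/((-9*(-9 + 1))) = 238/75 + 422/((-9*(-8))) = 238/75 + 422/72 = 238/75 + 422*(1/72) = 238/75 + 211/36 = 8131/900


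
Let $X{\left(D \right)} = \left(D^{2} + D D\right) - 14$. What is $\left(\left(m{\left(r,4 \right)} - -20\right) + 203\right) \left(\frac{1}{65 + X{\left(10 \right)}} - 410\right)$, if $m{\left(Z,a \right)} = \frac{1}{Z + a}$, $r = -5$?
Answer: $- \frac{22845798}{251} \approx -91019.0$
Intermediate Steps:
$X{\left(D \right)} = -14 + 2 D^{2}$ ($X{\left(D \right)} = \left(D^{2} + D^{2}\right) - 14 = 2 D^{2} - 14 = -14 + 2 D^{2}$)
$\left(\left(m{\left(r,4 \right)} - -20\right) + 203\right) \left(\frac{1}{65 + X{\left(10 \right)}} - 410\right) = \left(\left(\frac{1}{-5 + 4} - -20\right) + 203\right) \left(\frac{1}{65 - \left(14 - 2 \cdot 10^{2}\right)} - 410\right) = \left(\left(\frac{1}{-1} + 20\right) + 203\right) \left(\frac{1}{65 + \left(-14 + 2 \cdot 100\right)} - 410\right) = \left(\left(-1 + 20\right) + 203\right) \left(\frac{1}{65 + \left(-14 + 200\right)} - 410\right) = \left(19 + 203\right) \left(\frac{1}{65 + 186} - 410\right) = 222 \left(\frac{1}{251} - 410\right) = 222 \left(- \frac{102909}{251}\right) = - \frac{22845798}{251}$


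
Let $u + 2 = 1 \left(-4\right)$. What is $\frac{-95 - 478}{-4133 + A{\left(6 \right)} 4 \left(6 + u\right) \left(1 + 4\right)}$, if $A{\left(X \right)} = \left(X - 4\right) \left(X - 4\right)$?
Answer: $\frac{573}{4133} \approx 0.13864$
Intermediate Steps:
$u = -6$ ($u = -2 + 1 \left(-4\right) = -2 - 4 = -6$)
$A{\left(X \right)} = \left(-4 + X\right)^{2}$ ($A{\left(X \right)} = \left(-4 + X\right) \left(-4 + X\right) = \left(-4 + X\right)^{2}$)
$\frac{-95 - 478}{-4133 + A{\left(6 \right)} 4 \left(6 + u\right) \left(1 + 4\right)} = \frac{-95 - 478}{-4133 + \left(-4 + 6\right)^{2} \cdot 4 \left(6 - 6\right) \left(1 + 4\right)} = - \frac{573}{-4133 + 2^{2} \cdot 4 \cdot 0 \cdot 5} = - \frac{573}{-4133 + 4 \cdot 4 \cdot 0} = - \frac{573}{-4133 + 16 \cdot 0} = - \frac{573}{-4133 + 0} = - \frac{573}{-4133} = \left(-573\right) \left(- \frac{1}{4133}\right) = \frac{573}{4133}$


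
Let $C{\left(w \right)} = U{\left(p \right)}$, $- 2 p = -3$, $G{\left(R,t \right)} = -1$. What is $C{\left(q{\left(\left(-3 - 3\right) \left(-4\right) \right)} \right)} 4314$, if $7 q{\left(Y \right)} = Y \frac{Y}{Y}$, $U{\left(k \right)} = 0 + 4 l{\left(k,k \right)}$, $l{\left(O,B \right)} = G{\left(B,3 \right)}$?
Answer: $-17256$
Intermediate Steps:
$l{\left(O,B \right)} = -1$
$p = \frac{3}{2}$ ($p = \left(- \frac{1}{2}\right) \left(-3\right) = \frac{3}{2} \approx 1.5$)
$U{\left(k \right)} = -4$ ($U{\left(k \right)} = 0 + 4 \left(-1\right) = 0 - 4 = -4$)
$q{\left(Y \right)} = \frac{Y}{7}$ ($q{\left(Y \right)} = \frac{Y \frac{Y}{Y}}{7} = \frac{Y 1}{7} = \frac{Y}{7}$)
$C{\left(w \right)} = -4$
$C{\left(q{\left(\left(-3 - 3\right) \left(-4\right) \right)} \right)} 4314 = \left(-4\right) 4314 = -17256$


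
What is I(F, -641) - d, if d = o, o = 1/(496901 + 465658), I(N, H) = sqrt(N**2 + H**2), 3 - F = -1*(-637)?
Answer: -1/962559 + sqrt(812837) ≈ 901.57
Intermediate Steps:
F = -634 (F = 3 - (-1)*(-637) = 3 - 1*637 = 3 - 637 = -634)
I(N, H) = sqrt(H**2 + N**2)
o = 1/962559 ≈ 1.0389e-6
d = 1/962559 ≈ 1.0389e-6
I(F, -641) - d = sqrt((-641)**2 + (-634)**2) - 1*1/962559 = sqrt(410881 + 401956) - 1/962559 = sqrt(812837) - 1/962559 = -1/962559 + sqrt(812837)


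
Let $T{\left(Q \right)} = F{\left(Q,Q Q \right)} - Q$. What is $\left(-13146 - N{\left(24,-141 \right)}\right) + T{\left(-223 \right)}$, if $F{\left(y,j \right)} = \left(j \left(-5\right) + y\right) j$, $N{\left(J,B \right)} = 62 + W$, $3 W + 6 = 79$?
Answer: $- \frac{37127909344}{3} \approx -1.2376 \cdot 10^{10}$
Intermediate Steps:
$W = \frac{73}{3}$ ($W = -2 + \frac{1}{3} \cdot 79 = -2 + \frac{79}{3} = \frac{73}{3} \approx 24.333$)
$N{\left(J,B \right)} = \frac{259}{3}$ ($N{\left(J,B \right)} = 62 + \frac{73}{3} = \frac{259}{3}$)
$F{\left(y,j \right)} = j \left(y - 5 j\right)$ ($F{\left(y,j \right)} = \left(- 5 j + y\right) j = \left(y - 5 j\right) j = j \left(y - 5 j\right)$)
$T{\left(Q \right)} = - Q + Q^{2} \left(Q - 5 Q^{2}\right)$ ($T{\left(Q \right)} = Q Q \left(Q - 5 Q Q\right) - Q = Q^{2} \left(Q - 5 Q^{2}\right) - Q = - Q + Q^{2} \left(Q - 5 Q^{2}\right)$)
$\left(-13146 - N{\left(24,-141 \right)}\right) + T{\left(-223 \right)} = \left(-13146 - \frac{259}{3}\right) - \left(-223 + 11089567 + 12364867205\right) = \left(-13146 - \frac{259}{3}\right) - 12375956549 = - \frac{39697}{3} - 12375956549 = - \frac{37127909344}{3}$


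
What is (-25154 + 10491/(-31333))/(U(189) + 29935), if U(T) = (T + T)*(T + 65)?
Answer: -788160773/3946297351 ≈ -0.19972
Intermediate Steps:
U(T) = 2*T*(65 + T) (U(T) = (2*T)*(65 + T) = 2*T*(65 + T))
(-25154 + 10491/(-31333))/(U(189) + 29935) = (-25154 + 10491/(-31333))/(2*189*(65 + 189) + 29935) = (-25154 + 10491*(-1/31333))/(2*189*254 + 29935) = (-25154 - 10491/31333)/(96012 + 29935) = -788160773/31333/125947 = -788160773/31333*1/125947 = -788160773/3946297351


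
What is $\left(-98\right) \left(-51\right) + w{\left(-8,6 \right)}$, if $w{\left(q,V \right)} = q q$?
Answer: $5062$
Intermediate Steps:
$w{\left(q,V \right)} = q^{2}$
$\left(-98\right) \left(-51\right) + w{\left(-8,6 \right)} = \left(-98\right) \left(-51\right) + \left(-8\right)^{2} = 4998 + 64 = 5062$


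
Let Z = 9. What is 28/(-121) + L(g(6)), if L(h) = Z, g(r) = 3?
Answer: 1061/121 ≈ 8.7686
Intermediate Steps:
L(h) = 9
28/(-121) + L(g(6)) = 28/(-121) + 9 = -1/121*28 + 9 = -28/121 + 9 = 1061/121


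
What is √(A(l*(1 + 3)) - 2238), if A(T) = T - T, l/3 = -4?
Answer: I*√2238 ≈ 47.307*I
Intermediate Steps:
l = -12 (l = 3*(-4) = -12)
A(T) = 0
√(A(l*(1 + 3)) - 2238) = √(0 - 2238) = √(-2238) = I*√2238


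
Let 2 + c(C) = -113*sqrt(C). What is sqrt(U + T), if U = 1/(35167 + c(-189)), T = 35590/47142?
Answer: sqrt(291)*sqrt((625784746 - 6032505*I*sqrt(21))/(35165 - 339*I*sqrt(21)))/2619 ≈ 0.8689 + 7.2151e-7*I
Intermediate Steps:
T = 17795/23571 (T = 35590*(1/47142) = 17795/23571 ≈ 0.75495)
c(C) = -2 - 113*sqrt(C)
U = 1/(35165 - 339*I*sqrt(21)) (U = 1/(35167 + (-2 - 339*I*sqrt(21))) = 1/(35165 - 339*I*sqrt(21)) ≈ 2.8382e-5 + 1.2538e-6*I)
sqrt(U + T) = sqrt((35165/1238990566 + 339*I*sqrt(21)/1238990566) + 17795/23571) = sqrt(22048665996185/29204246631186 + 339*I*sqrt(21)/1238990566)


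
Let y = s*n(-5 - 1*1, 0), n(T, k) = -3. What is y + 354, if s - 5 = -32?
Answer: 435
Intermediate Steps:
s = -27 (s = 5 - 32 = -27)
y = 81 (y = -27*(-3) = 81)
y + 354 = 81 + 354 = 435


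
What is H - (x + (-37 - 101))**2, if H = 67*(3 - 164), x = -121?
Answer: -77868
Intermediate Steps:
H = -10787 (H = 67*(-161) = -10787)
H - (x + (-37 - 101))**2 = -10787 - (-121 + (-37 - 101))**2 = -10787 - (-121 - 138)**2 = -10787 - 1*(-259)**2 = -10787 - 1*67081 = -10787 - 67081 = -77868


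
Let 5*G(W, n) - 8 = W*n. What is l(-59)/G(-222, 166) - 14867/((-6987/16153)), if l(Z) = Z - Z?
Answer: 240146651/6987 ≈ 34371.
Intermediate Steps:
l(Z) = 0
G(W, n) = 8/5 + W*n/5 (G(W, n) = 8/5 + (W*n)/5 = 8/5 + W*n/5)
l(-59)/G(-222, 166) - 14867/((-6987/16153)) = 0/(8/5 + (⅕)*(-222)*166) - 14867/((-6987/16153)) = 0/(8/5 - 36852/5) - 14867/((-6987*1/16153)) = 0/(-36844/5) - 14867/(-6987/16153) = 0*(-5/36844) - 14867*(-16153/6987) = 0 + 240146651/6987 = 240146651/6987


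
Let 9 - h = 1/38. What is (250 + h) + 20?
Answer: 10601/38 ≈ 278.97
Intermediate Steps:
h = 341/38 (h = 9 - 1/38 = 341/38 ≈ 8.9737)
(250 + h) + 20 = (250 + 341/38) + 20 = 9841/38 + 20 = 10601/38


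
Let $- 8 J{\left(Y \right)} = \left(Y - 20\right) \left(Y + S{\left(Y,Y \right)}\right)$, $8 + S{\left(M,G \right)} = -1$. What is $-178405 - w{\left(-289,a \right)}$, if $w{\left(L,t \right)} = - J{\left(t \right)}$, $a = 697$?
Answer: $-236627$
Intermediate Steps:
$S{\left(M,G \right)} = -9$ ($S{\left(M,G \right)} = -8 - 1 = -9$)
$J{\left(Y \right)} = - \frac{\left(-20 + Y\right) \left(-9 + Y\right)}{8}$ ($J{\left(Y \right)} = - \frac{\left(Y - 20\right) \left(Y - 9\right)}{8} = - \frac{\left(-20 + Y\right) \left(-9 + Y\right)}{8}$)
$w{\left(L,t \right)} = \frac{45}{2} - \frac{29 t}{8} + \frac{t^{2}}{8}$ ($w{\left(L,t \right)} = - (- \frac{45}{2} - \frac{t^{2}}{8} + \frac{29 t}{8}) = \frac{45}{2} - \frac{29 t}{8} + \frac{t^{2}}{8}$)
$-178405 - w{\left(-289,a \right)} = -178405 - \left(\frac{45}{2} - \frac{20213}{8} + \frac{697^{2}}{8}\right) = -178405 - \left(\frac{45}{2} - \frac{20213}{8} + \frac{1}{8} \cdot 485809\right) = -178405 - \left(\frac{45}{2} - \frac{20213}{8} + \frac{485809}{8}\right) = -178405 - 58222 = -236627$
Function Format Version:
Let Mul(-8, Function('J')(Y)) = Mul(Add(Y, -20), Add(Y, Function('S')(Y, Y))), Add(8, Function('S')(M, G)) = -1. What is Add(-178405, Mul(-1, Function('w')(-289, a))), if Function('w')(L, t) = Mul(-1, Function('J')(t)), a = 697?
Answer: -236627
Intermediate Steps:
Function('S')(M, G) = -9 (Function('S')(M, G) = Add(-8, -1) = -9)
Function('J')(Y) = Mul(Rational(-1, 8), Add(-20, Y), Add(-9, Y)) (Function('J')(Y) = Mul(Rational(-1, 8), Mul(Add(Y, -20), Add(Y, -9))) = Mul(Rational(-1, 8), Mul(Add(-20, Y), Add(-9, Y))) = Mul(Rational(-1, 8), Add(-20, Y), Add(-9, Y)))
Function('w')(L, t) = Add(Rational(45, 2), Mul(Rational(-29, 8), t), Mul(Rational(1, 8), Pow(t, 2))) (Function('w')(L, t) = Mul(-1, Add(Rational(-45, 2), Mul(Rational(-1, 8), Pow(t, 2)), Mul(Rational(29, 8), t))) = Add(Rational(45, 2), Mul(Rational(-29, 8), t), Mul(Rational(1, 8), Pow(t, 2))))
Add(-178405, Mul(-1, Function('w')(-289, a))) = Add(-178405, Mul(-1, Add(Rational(45, 2), Mul(Rational(-29, 8), 697), Mul(Rational(1, 8), Pow(697, 2))))) = Add(-178405, Mul(-1, Add(Rational(45, 2), Rational(-20213, 8), Mul(Rational(1, 8), 485809)))) = Add(-178405, Mul(-1, Add(Rational(45, 2), Rational(-20213, 8), Rational(485809, 8)))) = Add(-178405, Mul(-1, 58222)) = Add(-178405, -58222) = -236627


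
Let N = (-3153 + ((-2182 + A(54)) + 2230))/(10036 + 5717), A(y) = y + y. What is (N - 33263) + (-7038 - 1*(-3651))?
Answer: -192450149/5251 ≈ -36650.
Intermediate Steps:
A(y) = 2*y
N = -999/5251 (N = (-3153 + ((-2182 + 2*54) + 2230))/(10036 + 5717) = (-3153 + ((-2182 + 108) + 2230))/15753 = (-3153 + (-2074 + 2230))*(1/15753) = (-3153 + 156)*(1/15753) = -2997*1/15753 = -999/5251 ≈ -0.19025)
(N - 33263) + (-7038 - 1*(-3651)) = (-999/5251 - 33263) + (-7038 - 1*(-3651)) = -174665012/5251 + (-7038 + 3651) = -174665012/5251 - 3387 = -192450149/5251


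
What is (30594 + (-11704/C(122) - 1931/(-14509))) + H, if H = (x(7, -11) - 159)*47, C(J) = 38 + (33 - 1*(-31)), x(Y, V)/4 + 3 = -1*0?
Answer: 16606446976/739959 ≈ 22442.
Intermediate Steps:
x(Y, V) = -12 (x(Y, V) = -12 + 4*(-1*0) = -12 + 4*0 = -12 + 0 = -12)
C(J) = 102 (C(J) = 38 + (33 + 31) = 38 + 64 = 102)
H = -8037 (H = (-12 - 159)*47 = -171*47 = -8037)
(30594 + (-11704/C(122) - 1931/(-14509))) + H = (30594 + (-11704/102 - 1931/(-14509))) - 8037 = (30594 + (-11704*1/102 - 1931*(-1/14509))) - 8037 = (30594 + (-5852/51 + 1931/14509)) - 8037 = (30594 - 84808187/739959) - 8037 = 22553497459/739959 - 8037 = 16606446976/739959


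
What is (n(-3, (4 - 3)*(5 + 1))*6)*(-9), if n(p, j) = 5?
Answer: -270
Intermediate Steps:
(n(-3, (4 - 3)*(5 + 1))*6)*(-9) = (5*6)*(-9) = 30*(-9) = -270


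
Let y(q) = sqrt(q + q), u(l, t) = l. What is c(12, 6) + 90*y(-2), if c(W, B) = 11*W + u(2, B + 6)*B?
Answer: 144 + 180*I ≈ 144.0 + 180.0*I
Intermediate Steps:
c(W, B) = 2*B + 11*W (c(W, B) = 11*W + 2*B = 2*B + 11*W)
y(q) = sqrt(2)*sqrt(q) (y(q) = sqrt(2*q) = sqrt(2)*sqrt(q))
c(12, 6) + 90*y(-2) = (2*6 + 11*12) + 90*(sqrt(2)*sqrt(-2)) = (12 + 132) + 90*(sqrt(2)*(I*sqrt(2))) = 144 + 90*(2*I) = 144 + 180*I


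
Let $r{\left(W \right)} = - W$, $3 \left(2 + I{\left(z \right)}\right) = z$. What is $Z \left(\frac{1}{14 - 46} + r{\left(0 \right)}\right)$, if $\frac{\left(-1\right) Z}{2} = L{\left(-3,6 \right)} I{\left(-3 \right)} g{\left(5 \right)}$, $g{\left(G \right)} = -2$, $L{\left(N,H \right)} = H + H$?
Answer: $\frac{9}{2} \approx 4.5$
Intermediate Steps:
$L{\left(N,H \right)} = 2 H$
$I{\left(z \right)} = -2 + \frac{z}{3}$
$Z = -144$ ($Z = - 2 \cdot 2 \cdot 6 \left(-2 + \frac{1}{3} \left(-3\right)\right) \left(-2\right) = - 2 \cdot 12 \left(-2 - 1\right) \left(-2\right) = - 2 \cdot 12 \left(-3\right) \left(-2\right) = - 2 \left(\left(-36\right) \left(-2\right)\right) = \left(-2\right) 72 = -144$)
$Z \left(\frac{1}{14 - 46} + r{\left(0 \right)}\right) = - 144 \left(\frac{1}{14 - 46} - 0\right) = - 144 \left(\frac{1}{-32} + 0\right) = - 144 \left(- \frac{1}{32} + 0\right) = \left(-144\right) \left(- \frac{1}{32}\right) = \frac{9}{2}$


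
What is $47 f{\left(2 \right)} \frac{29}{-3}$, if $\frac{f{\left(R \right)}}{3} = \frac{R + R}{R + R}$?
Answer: $-1363$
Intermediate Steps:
$f{\left(R \right)} = 3$ ($f{\left(R \right)} = 3 \frac{R + R}{R + R} = 3 \frac{2 R}{2 R} = 3 \cdot 2 R \frac{1}{2 R} = 3 \cdot 1 = 3$)
$47 f{\left(2 \right)} \frac{29}{-3} = 47 \cdot 3 \frac{29}{-3} = 141 \cdot 29 \left(- \frac{1}{3}\right) = 141 \left(- \frac{29}{3}\right) = -1363$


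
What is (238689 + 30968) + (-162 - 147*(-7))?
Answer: 270524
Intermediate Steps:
(238689 + 30968) + (-162 - 147*(-7)) = 269657 + (-162 + 1029) = 269657 + 867 = 270524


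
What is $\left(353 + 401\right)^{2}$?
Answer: $568516$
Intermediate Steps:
$\left(353 + 401\right)^{2} = 754^{2} = 568516$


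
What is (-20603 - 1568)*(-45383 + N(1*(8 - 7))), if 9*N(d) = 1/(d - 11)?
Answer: 90556806541/90 ≈ 1.0062e+9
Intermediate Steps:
N(d) = 1/(9*(-11 + d)) (N(d) = 1/(9*(d - 11)) = 1/(9*(-11 + d)))
(-20603 - 1568)*(-45383 + N(1*(8 - 7))) = (-20603 - 1568)*(-45383 + 1/(9*(-11 + 1*(8 - 7)))) = -22171*(-45383 + 1/(9*(-11 + 1*1))) = -22171*(-45383 + 1/(9*(-11 + 1))) = -22171*(-45383 + (1/9)/(-10)) = -22171*(-45383 + (1/9)*(-1/10)) = -22171*(-45383 - 1/90) = -22171*(-4084471/90) = 90556806541/90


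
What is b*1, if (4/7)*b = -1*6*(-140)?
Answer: 1470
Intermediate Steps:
b = 1470 (b = 7*(-1*6*(-140))/4 = 7*(-6*(-140))/4 = (7/4)*840 = 1470)
b*1 = 1470*1 = 1470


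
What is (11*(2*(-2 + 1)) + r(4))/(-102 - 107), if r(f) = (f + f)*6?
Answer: -26/209 ≈ -0.12440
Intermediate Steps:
r(f) = 12*f (r(f) = (2*f)*6 = 12*f)
(11*(2*(-2 + 1)) + r(4))/(-102 - 107) = (11*(2*(-2 + 1)) + 12*4)/(-102 - 107) = (11*(2*(-1)) + 48)/(-209) = -(11*(-2) + 48)/209 = -(-22 + 48)/209 = -1/209*26 = -26/209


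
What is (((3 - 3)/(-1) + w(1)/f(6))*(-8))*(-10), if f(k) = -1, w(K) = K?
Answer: -80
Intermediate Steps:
(((3 - 3)/(-1) + w(1)/f(6))*(-8))*(-10) = (((3 - 3)/(-1) + 1/(-1))*(-8))*(-10) = ((0*(-1) + 1*(-1))*(-8))*(-10) = ((0 - 1)*(-8))*(-10) = -1*(-8)*(-10) = 8*(-10) = -80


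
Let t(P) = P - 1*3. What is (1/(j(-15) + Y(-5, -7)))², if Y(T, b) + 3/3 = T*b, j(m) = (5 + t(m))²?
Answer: 1/41209 ≈ 2.4267e-5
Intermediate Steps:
t(P) = -3 + P (t(P) = P - 3 = -3 + P)
j(m) = (2 + m)² (j(m) = (5 + (-3 + m))² = (2 + m)²)
Y(T, b) = -1 + T*b
(1/(j(-15) + Y(-5, -7)))² = (1/((2 - 15)² + (-1 - 5*(-7))))² = (1/((-13)² + (-1 + 35)))² = (1/(169 + 34))² = (1/203)² = 1/41209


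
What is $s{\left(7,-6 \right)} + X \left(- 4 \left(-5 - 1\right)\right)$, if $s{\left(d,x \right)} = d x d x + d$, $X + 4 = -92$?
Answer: $-533$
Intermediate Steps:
$X = -96$ ($X = -4 - 92 = -96$)
$s{\left(d,x \right)} = d + d^{2} x^{2}$ ($s{\left(d,x \right)} = x d^{2} x + d = d^{2} x^{2} + d = d + d^{2} x^{2}$)
$s{\left(7,-6 \right)} + X \left(- 4 \left(-5 - 1\right)\right) = 7 \left(1 + 7 \left(-6\right)^{2}\right) - 96 \left(- 4 \left(-5 - 1\right)\right) = 7 \left(1 + 7 \cdot 36\right) - 96 \left(\left(-4\right) \left(-6\right)\right) = 7 \left(1 + 252\right) - 2304 = 7 \cdot 253 - 2304 = 1771 - 2304 = -533$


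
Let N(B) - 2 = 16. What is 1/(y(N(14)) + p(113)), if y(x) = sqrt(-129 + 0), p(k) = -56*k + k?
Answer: -6215/38626354 - I*sqrt(129)/38626354 ≈ -0.0001609 - 2.9404e-7*I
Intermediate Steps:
p(k) = -55*k
N(B) = 18 (N(B) = 2 + 16 = 18)
y(x) = I*sqrt(129) (y(x) = sqrt(-129) = I*sqrt(129))
1/(y(N(14)) + p(113)) = 1/(I*sqrt(129) - 55*113) = 1/(I*sqrt(129) - 6215) = 1/(-6215 + I*sqrt(129))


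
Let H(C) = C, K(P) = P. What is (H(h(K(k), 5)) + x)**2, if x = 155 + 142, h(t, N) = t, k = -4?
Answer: 85849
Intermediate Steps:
x = 297
(H(h(K(k), 5)) + x)**2 = (-4 + 297)**2 = 293**2 = 85849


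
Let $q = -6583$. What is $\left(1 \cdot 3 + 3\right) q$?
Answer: $-39498$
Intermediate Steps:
$\left(1 \cdot 3 + 3\right) q = \left(1 \cdot 3 + 3\right) \left(-6583\right) = \left(3 + 3\right) \left(-6583\right) = 6 \left(-6583\right) = -39498$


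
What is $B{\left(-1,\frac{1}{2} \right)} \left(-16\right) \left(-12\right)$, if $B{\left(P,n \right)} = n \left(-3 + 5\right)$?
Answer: $192$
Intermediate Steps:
$B{\left(P,n \right)} = 2 n$ ($B{\left(P,n \right)} = n 2 = 2 n$)
$B{\left(-1,\frac{1}{2} \right)} \left(-16\right) \left(-12\right) = \frac{2}{2} \left(-16\right) \left(-12\right) = 2 \cdot \frac{1}{2} \left(-16\right) \left(-12\right) = 1 \left(-16\right) \left(-12\right) = \left(-16\right) \left(-12\right) = 192$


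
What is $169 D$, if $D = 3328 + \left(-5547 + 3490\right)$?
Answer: $214799$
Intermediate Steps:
$D = 1271$ ($D = 3328 - 2057 = 1271$)
$169 D = 169 \cdot 1271 = 214799$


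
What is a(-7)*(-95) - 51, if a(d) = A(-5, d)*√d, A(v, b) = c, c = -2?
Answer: -51 + 190*I*√7 ≈ -51.0 + 502.69*I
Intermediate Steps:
A(v, b) = -2
a(d) = -2*√d
a(-7)*(-95) - 51 = -2*I*√7*(-95) - 51 = 190*I*√7 - 51 = -51 + 190*I*√7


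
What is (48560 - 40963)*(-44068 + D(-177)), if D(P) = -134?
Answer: -335802594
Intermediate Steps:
(48560 - 40963)*(-44068 + D(-177)) = (48560 - 40963)*(-44068 - 134) = 7597*(-44202) = -335802594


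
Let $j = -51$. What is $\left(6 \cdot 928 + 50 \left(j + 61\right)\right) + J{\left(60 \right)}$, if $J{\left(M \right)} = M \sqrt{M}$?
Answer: $6068 + 120 \sqrt{15} \approx 6532.8$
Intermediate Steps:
$J{\left(M \right)} = M^{\frac{3}{2}}$
$\left(6 \cdot 928 + 50 \left(j + 61\right)\right) + J{\left(60 \right)} = \left(6 \cdot 928 + 50 \left(-51 + 61\right)\right) + 60^{\frac{3}{2}} = \left(5568 + 50 \cdot 10\right) + 120 \sqrt{15} = \left(5568 + 500\right) + 120 \sqrt{15} = 6068 + 120 \sqrt{15}$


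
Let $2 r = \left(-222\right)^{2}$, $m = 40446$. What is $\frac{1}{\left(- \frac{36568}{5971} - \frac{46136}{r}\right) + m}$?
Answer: $\frac{10509813}{424995854690} \approx 2.4729 \cdot 10^{-5}$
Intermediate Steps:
$r = 24642$ ($r = \frac{\left(-222\right)^{2}}{2} = \frac{1}{2} \cdot 49284 = 24642$)
$\frac{1}{\left(- \frac{36568}{5971} - \frac{46136}{r}\right) + m} = \frac{1}{\left(- \frac{36568}{5971} - \frac{46136}{24642}\right) + 40446} = \frac{1}{\left(\left(-36568\right) \frac{1}{5971} - \frac{23068}{12321}\right) + 40446} = \frac{1}{\left(- \frac{5224}{853} - \frac{23068}{12321}\right) + 40446} = \frac{1}{- \frac{84041908}{10509813} + 40446} = \frac{1}{\frac{424995854690}{10509813}} = \frac{10509813}{424995854690}$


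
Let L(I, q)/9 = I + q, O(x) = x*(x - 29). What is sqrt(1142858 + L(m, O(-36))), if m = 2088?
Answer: sqrt(1182710) ≈ 1087.5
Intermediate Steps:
O(x) = x*(-29 + x)
L(I, q) = 9*I + 9*q (L(I, q) = 9*(I + q) = 9*I + 9*q)
sqrt(1142858 + L(m, O(-36))) = sqrt(1142858 + (9*2088 + 9*(-36*(-29 - 36)))) = sqrt(1142858 + (18792 + 9*(-36*(-65)))) = sqrt(1142858 + (18792 + 9*2340)) = sqrt(1142858 + (18792 + 21060)) = sqrt(1142858 + 39852) = sqrt(1182710)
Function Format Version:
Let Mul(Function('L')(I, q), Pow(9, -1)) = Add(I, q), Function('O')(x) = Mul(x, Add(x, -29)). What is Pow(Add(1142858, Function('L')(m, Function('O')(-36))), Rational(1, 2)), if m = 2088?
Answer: Pow(1182710, Rational(1, 2)) ≈ 1087.5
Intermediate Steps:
Function('O')(x) = Mul(x, Add(-29, x))
Function('L')(I, q) = Add(Mul(9, I), Mul(9, q)) (Function('L')(I, q) = Mul(9, Add(I, q)) = Add(Mul(9, I), Mul(9, q)))
Pow(Add(1142858, Function('L')(m, Function('O')(-36))), Rational(1, 2)) = Pow(Add(1142858, Add(Mul(9, 2088), Mul(9, Mul(-36, Add(-29, -36))))), Rational(1, 2)) = Pow(Add(1142858, Add(18792, Mul(9, Mul(-36, -65)))), Rational(1, 2)) = Pow(Add(1142858, Add(18792, Mul(9, 2340))), Rational(1, 2)) = Pow(Add(1142858, Add(18792, 21060)), Rational(1, 2)) = Pow(Add(1142858, 39852), Rational(1, 2)) = Pow(1182710, Rational(1, 2))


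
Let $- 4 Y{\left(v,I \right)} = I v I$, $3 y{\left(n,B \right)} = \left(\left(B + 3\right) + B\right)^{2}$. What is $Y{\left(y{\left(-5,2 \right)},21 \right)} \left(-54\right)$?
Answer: $\frac{194481}{2} \approx 97241.0$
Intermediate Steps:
$y{\left(n,B \right)} = \frac{\left(3 + 2 B\right)^{2}}{3}$ ($y{\left(n,B \right)} = \frac{\left(\left(B + 3\right) + B\right)^{2}}{3} = \frac{\left(\left(3 + B\right) + B\right)^{2}}{3} = \frac{\left(3 + 2 B\right)^{2}}{3}$)
$Y{\left(v,I \right)} = - \frac{v I^{2}}{4}$ ($Y{\left(v,I \right)} = - \frac{I v I}{4} = - \frac{v I^{2}}{4}$)
$Y{\left(y{\left(-5,2 \right)},21 \right)} \left(-54\right) = - \frac{\frac{\left(3 + 2 \cdot 2\right)^{2}}{3} \cdot 21^{2}}{4} \left(-54\right) = \left(- \frac{1}{4}\right) \frac{\left(3 + 4\right)^{2}}{3} \cdot 441 \left(-54\right) = \left(- \frac{1}{4}\right) \frac{7^{2}}{3} \cdot 441 \left(-54\right) = \left(- \frac{1}{4}\right) \frac{1}{3} \cdot 49 \cdot 441 \left(-54\right) = \left(- \frac{1}{4}\right) \frac{49}{3} \cdot 441 \left(-54\right) = \left(- \frac{7203}{4}\right) \left(-54\right) = \frac{194481}{2}$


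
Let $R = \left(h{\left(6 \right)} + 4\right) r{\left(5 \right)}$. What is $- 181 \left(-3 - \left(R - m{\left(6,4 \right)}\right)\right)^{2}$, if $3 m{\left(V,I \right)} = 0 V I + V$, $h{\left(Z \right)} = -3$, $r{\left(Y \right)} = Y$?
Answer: $-6516$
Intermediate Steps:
$m{\left(V,I \right)} = \frac{V}{3}$ ($m{\left(V,I \right)} = \frac{0 V I + V}{3} = \frac{0 I + V}{3} = \frac{0 + V}{3} = \frac{V}{3}$)
$R = 5$ ($R = \left(-3 + 4\right) 5 = 1 \cdot 5 = 5$)
$- 181 \left(-3 - \left(R - m{\left(6,4 \right)}\right)\right)^{2} = - 181 \left(-3 + \left(\frac{1}{3} \cdot 6 - 5\right)\right)^{2} = - 181 \left(-3 + \left(2 - 5\right)\right)^{2} = - 181 \left(-3 - 3\right)^{2} = - 181 \left(-6\right)^{2} = \left(-181\right) 36 = -6516$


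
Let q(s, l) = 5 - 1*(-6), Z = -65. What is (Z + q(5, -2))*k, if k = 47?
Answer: -2538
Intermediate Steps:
q(s, l) = 11 (q(s, l) = 5 + 6 = 11)
(Z + q(5, -2))*k = (-65 + 11)*47 = -54*47 = -2538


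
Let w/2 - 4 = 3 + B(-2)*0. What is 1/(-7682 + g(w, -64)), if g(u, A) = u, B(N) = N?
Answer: -1/7668 ≈ -0.00013041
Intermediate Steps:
w = 14 (w = 8 + 2*(3 - 2*0) = 8 + 2*(3 + 0) = 8 + 2*3 = 8 + 6 = 14)
1/(-7682 + g(w, -64)) = 1/(-7682 + 14) = 1/(-7668) = -1/7668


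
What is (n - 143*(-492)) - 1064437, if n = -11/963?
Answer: -957300014/963 ≈ -9.9408e+5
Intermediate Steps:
n = -11/963 (n = -11*1/963 = -11/963 ≈ -0.011423)
(n - 143*(-492)) - 1064437 = (-11/963 - 143*(-492)) - 1064437 = (-11/963 + 70356) - 1064437 = 67752817/963 - 1064437 = -957300014/963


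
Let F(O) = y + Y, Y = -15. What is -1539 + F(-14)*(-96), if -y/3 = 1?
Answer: 189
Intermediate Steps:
y = -3 (y = -3*1 = -3)
F(O) = -18 (F(O) = -3 - 15 = -18)
-1539 + F(-14)*(-96) = -1539 - 18*(-96) = -1539 + 1728 = 189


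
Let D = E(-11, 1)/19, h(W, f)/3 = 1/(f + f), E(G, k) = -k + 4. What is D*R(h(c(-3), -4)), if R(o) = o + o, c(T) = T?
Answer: -9/76 ≈ -0.11842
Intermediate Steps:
E(G, k) = 4 - k
h(W, f) = 3/(2*f) (h(W, f) = 3/(f + f) = 3/((2*f)) = 3*(1/(2*f)) = 3/(2*f))
R(o) = 2*o
D = 3/19 (D = (4 - 1*1)/19 = (4 - 1)*(1/19) = 3*(1/19) = 3/19 ≈ 0.15789)
D*R(h(c(-3), -4)) = 3*(2*((3/2)/(-4)))/19 = 3*(2*((3/2)*(-¼)))/19 = 3*(2*(-3/8))/19 = (3/19)*(-¾) = -9/76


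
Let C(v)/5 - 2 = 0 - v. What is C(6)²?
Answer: 400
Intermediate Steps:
C(v) = 10 - 5*v (C(v) = 10 + 5*(0 - v) = 10 + 5*(-v) = 10 - 5*v)
C(6)² = (10 - 5*6)² = (10 - 30)² = (-20)² = 400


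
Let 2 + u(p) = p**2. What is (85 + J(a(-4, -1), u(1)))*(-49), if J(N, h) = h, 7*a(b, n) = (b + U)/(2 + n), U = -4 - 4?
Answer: -4116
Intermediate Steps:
U = -8
u(p) = -2 + p**2
a(b, n) = (-8 + b)/(7*(2 + n)) (a(b, n) = ((b - 8)/(2 + n))/7 = ((-8 + b)/(2 + n))/7 = (-8 + b)/(7*(2 + n)))
(85 + J(a(-4, -1), u(1)))*(-49) = (85 + (-2 + 1**2))*(-49) = (85 + (-2 + 1))*(-49) = (85 - 1)*(-49) = 84*(-49) = -4116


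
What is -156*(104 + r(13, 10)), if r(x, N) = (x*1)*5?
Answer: -26364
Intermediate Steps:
r(x, N) = 5*x (r(x, N) = x*5 = 5*x)
-156*(104 + r(13, 10)) = -156*(104 + 5*13) = -156*(104 + 65) = -156*169 = -26364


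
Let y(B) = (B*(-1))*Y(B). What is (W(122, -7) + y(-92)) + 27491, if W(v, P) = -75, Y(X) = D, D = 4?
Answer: 27784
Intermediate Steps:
Y(X) = 4
y(B) = -4*B (y(B) = (B*(-1))*4 = -B*4 = -4*B)
(W(122, -7) + y(-92)) + 27491 = (-75 - 4*(-92)) + 27491 = (-75 + 368) + 27491 = 293 + 27491 = 27784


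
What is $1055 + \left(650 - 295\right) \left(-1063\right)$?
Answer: $-376310$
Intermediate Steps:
$1055 + \left(650 - 295\right) \left(-1063\right) = 1055 + 355 \left(-1063\right) = 1055 - 377365 = -376310$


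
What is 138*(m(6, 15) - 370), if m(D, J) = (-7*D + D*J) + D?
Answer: -43608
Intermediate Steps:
m(D, J) = -6*D + D*J
138*(m(6, 15) - 370) = 138*(6*(-6 + 15) - 370) = 138*(6*9 - 370) = 138*(54 - 370) = 138*(-316) = -43608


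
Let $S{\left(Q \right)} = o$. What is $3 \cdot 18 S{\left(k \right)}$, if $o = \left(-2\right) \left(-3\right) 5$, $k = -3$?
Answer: $1620$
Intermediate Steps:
$o = 30$ ($o = 6 \cdot 5 = 30$)
$S{\left(Q \right)} = 30$
$3 \cdot 18 S{\left(k \right)} = 3 \cdot 18 \cdot 30 = 54 \cdot 30 = 1620$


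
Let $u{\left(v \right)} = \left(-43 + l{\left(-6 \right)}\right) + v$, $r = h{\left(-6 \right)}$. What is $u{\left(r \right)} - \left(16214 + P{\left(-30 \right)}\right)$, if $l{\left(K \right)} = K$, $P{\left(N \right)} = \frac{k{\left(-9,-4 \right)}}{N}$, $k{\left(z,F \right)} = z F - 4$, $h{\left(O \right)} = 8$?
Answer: $- \frac{243809}{15} \approx -16254.0$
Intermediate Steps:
$k{\left(z,F \right)} = -4 + F z$ ($k{\left(z,F \right)} = F z - 4 = -4 + F z$)
$r = 8$
$P{\left(N \right)} = \frac{32}{N}$ ($P{\left(N \right)} = \frac{-4 - -36}{N} = \frac{-4 + 36}{N} = \frac{32}{N}$)
$u{\left(v \right)} = -49 + v$ ($u{\left(v \right)} = \left(-43 - 6\right) + v = -49 + v$)
$u{\left(r \right)} - \left(16214 + P{\left(-30 \right)}\right) = \left(-49 + 8\right) - \left(16214 + \frac{32}{-30}\right) = -41 - \left(16214 + 32 \left(- \frac{1}{30}\right)\right) = -41 - \left(16214 - \frac{16}{15}\right) = -41 - \frac{243194}{15} = - \frac{243809}{15}$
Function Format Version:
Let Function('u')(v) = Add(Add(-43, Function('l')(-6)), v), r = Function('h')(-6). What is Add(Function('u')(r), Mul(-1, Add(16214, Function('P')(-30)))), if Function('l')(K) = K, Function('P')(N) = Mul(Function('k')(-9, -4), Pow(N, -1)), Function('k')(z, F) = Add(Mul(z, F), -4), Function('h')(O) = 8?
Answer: Rational(-243809, 15) ≈ -16254.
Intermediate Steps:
Function('k')(z, F) = Add(-4, Mul(F, z)) (Function('k')(z, F) = Add(Mul(F, z), -4) = Add(-4, Mul(F, z)))
r = 8
Function('P')(N) = Mul(32, Pow(N, -1)) (Function('P')(N) = Mul(Add(-4, Mul(-4, -9)), Pow(N, -1)) = Mul(Add(-4, 36), Pow(N, -1)) = Mul(32, Pow(N, -1)))
Function('u')(v) = Add(-49, v) (Function('u')(v) = Add(Add(-43, -6), v) = Add(-49, v))
Add(Function('u')(r), Mul(-1, Add(16214, Function('P')(-30)))) = Add(Add(-49, 8), Mul(-1, Add(16214, Mul(32, Pow(-30, -1))))) = Add(-41, Mul(-1, Add(16214, Mul(32, Rational(-1, 30))))) = Add(-41, Mul(-1, Add(16214, Rational(-16, 15)))) = Add(-41, Mul(-1, Rational(243194, 15))) = Add(-41, Rational(-243194, 15)) = Rational(-243809, 15)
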